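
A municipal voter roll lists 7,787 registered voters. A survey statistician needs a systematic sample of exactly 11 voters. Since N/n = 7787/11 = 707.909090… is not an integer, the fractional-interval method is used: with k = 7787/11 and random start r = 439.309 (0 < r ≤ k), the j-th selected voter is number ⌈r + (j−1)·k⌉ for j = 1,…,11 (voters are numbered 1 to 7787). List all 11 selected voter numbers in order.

440, 1148, 1856, 2564, 3271, 3979, 4687, 5395, 6103, 6811, 7519

j=1: r + 0k = 439.309 → ⌈·⌉ = 440
j=2: r + 1k = 1147.218090… → ⌈·⌉ = 1148
j=3: r + 2k = 1855.127181… → ⌈·⌉ = 1856
j=4: r + 3k = 2563.036272… → ⌈·⌉ = 2564
j=5: r + 4k = 3270.945363… → ⌈·⌉ = 3271
j=6: r + 5k = 3978.854454… → ⌈·⌉ = 3979
j=7: r + 6k = 4686.763545… → ⌈·⌉ = 4687
j=8: r + 7k = 5394.672636… → ⌈·⌉ = 5395
j=9: r + 8k = 6102.581727… → ⌈·⌉ = 6103
j=10: r + 9k = 6810.490818… → ⌈·⌉ = 6811
j=11: r + 10k = 7518.399909… → ⌈·⌉ = 7519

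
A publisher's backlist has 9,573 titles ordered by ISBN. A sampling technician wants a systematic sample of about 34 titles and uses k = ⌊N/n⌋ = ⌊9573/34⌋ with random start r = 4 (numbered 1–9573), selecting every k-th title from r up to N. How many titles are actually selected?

35

k = ⌊9573/34⌋ = 281
Achieved size = ⌊(9573 − 4)/281⌋ + 1 = ⌊9569/281⌋ + 1 = 34 + 1 = 35
(last selection: 4 + 34×281 = 9558 ≤ 9573; next would be 9839 > 9573)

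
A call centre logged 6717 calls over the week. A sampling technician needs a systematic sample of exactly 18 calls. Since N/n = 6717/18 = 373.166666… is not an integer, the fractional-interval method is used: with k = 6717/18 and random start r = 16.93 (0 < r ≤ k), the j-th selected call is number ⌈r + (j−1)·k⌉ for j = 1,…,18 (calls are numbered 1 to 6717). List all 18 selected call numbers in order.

17, 391, 764, 1137, 1510, 1883, 2256, 2630, 3003, 3376, 3749, 4122, 4495, 4869, 5242, 5615, 5988, 6361

j=1: r + 0k = 16.93 → ⌈·⌉ = 17
j=2: r + 1k = 390.096666… → ⌈·⌉ = 391
j=3: r + 2k = 763.263333… → ⌈·⌉ = 764
j=4: r + 3k = 1136.43 → ⌈·⌉ = 1137
j=5: r + 4k = 1509.596666… → ⌈·⌉ = 1510
j=6: r + 5k = 1882.763333… → ⌈·⌉ = 1883
j=7: r + 6k = 2255.93 → ⌈·⌉ = 2256
j=8: r + 7k = 2629.096666… → ⌈·⌉ = 2630
j=9: r + 8k = 3002.263333… → ⌈·⌉ = 3003
j=10: r + 9k = 3375.43 → ⌈·⌉ = 3376
j=11: r + 10k = 3748.596666… → ⌈·⌉ = 3749
j=12: r + 11k = 4121.763333… → ⌈·⌉ = 4122
j=13: r + 12k = 4494.93 → ⌈·⌉ = 4495
j=14: r + 13k = 4868.096666… → ⌈·⌉ = 4869
j=15: r + 14k = 5241.263333… → ⌈·⌉ = 5242
j=16: r + 15k = 5614.43 → ⌈·⌉ = 5615
j=17: r + 16k = 5987.596666… → ⌈·⌉ = 5988
j=18: r + 17k = 6360.763333… → ⌈·⌉ = 6361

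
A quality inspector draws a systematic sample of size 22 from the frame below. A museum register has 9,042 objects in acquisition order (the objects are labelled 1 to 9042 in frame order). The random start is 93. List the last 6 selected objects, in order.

6669, 7080, 7491, 7902, 8313, 8724

k = N/n = 9042/22 = 411
17th selection = 93 + 16×411 = 6669
18th: 6669 + 411 = 7080
19th: 7080 + 411 = 7491
20th: 7491 + 411 = 7902
21st: 7902 + 411 = 8313
22nd: 8313 + 411 = 8724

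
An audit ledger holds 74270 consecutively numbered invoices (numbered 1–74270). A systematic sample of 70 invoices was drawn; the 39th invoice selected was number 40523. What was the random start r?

205

k = 74270/70 = 1061
r = 40523 − (39−1)×1061 = 40523 − 40318 = 205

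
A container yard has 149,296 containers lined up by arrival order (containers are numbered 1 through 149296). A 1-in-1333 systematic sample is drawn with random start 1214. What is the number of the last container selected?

k = 1333
112th selection = r + (112−1)·k = 1214 + 111×1333 = 1214 + 147963 = 149177

149177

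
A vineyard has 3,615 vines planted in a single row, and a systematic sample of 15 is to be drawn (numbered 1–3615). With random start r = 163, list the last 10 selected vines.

1368, 1609, 1850, 2091, 2332, 2573, 2814, 3055, 3296, 3537

k = N/n = 3615/15 = 241
6th selection = 163 + 5×241 = 1368
7th: 1368 + 241 = 1609
8th: 1609 + 241 = 1850
9th: 1850 + 241 = 2091
10th: 2091 + 241 = 2332
11th: 2332 + 241 = 2573
12th: 2573 + 241 = 2814
13th: 2814 + 241 = 3055
14th: 3055 + 241 = 3296
15th: 3296 + 241 = 3537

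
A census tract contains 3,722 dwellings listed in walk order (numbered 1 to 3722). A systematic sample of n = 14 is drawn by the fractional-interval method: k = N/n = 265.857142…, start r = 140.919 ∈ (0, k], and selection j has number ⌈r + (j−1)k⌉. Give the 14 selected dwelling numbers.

j=1: r + 0k = 140.919 → ⌈·⌉ = 141
j=2: r + 1k = 406.776142… → ⌈·⌉ = 407
j=3: r + 2k = 672.633285… → ⌈·⌉ = 673
j=4: r + 3k = 938.490428… → ⌈·⌉ = 939
j=5: r + 4k = 1204.347571… → ⌈·⌉ = 1205
j=6: r + 5k = 1470.204714… → ⌈·⌉ = 1471
j=7: r + 6k = 1736.061857… → ⌈·⌉ = 1737
j=8: r + 7k = 2001.919 → ⌈·⌉ = 2002
j=9: r + 8k = 2267.776142… → ⌈·⌉ = 2268
j=10: r + 9k = 2533.633285… → ⌈·⌉ = 2534
j=11: r + 10k = 2799.490428… → ⌈·⌉ = 2800
j=12: r + 11k = 3065.347571… → ⌈·⌉ = 3066
j=13: r + 12k = 3331.204714… → ⌈·⌉ = 3332
j=14: r + 13k = 3597.061857… → ⌈·⌉ = 3598

141, 407, 673, 939, 1205, 1471, 1737, 2002, 2268, 2534, 2800, 3066, 3332, 3598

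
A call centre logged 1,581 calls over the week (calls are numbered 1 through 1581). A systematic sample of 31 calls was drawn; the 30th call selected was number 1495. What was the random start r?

k = 1581/31 = 51
r = 1495 − (30−1)×51 = 1495 − 1479 = 16

16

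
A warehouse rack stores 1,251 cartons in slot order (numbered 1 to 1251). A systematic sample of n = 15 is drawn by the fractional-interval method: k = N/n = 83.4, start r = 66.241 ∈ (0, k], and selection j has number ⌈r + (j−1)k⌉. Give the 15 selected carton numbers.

67, 150, 234, 317, 400, 484, 567, 651, 734, 817, 901, 984, 1068, 1151, 1234

j=1: r + 0k = 66.241 → ⌈·⌉ = 67
j=2: r + 1k = 149.641 → ⌈·⌉ = 150
j=3: r + 2k = 233.041 → ⌈·⌉ = 234
j=4: r + 3k = 316.441 → ⌈·⌉ = 317
j=5: r + 4k = 399.841 → ⌈·⌉ = 400
j=6: r + 5k = 483.241 → ⌈·⌉ = 484
j=7: r + 6k = 566.641 → ⌈·⌉ = 567
j=8: r + 7k = 650.041 → ⌈·⌉ = 651
j=9: r + 8k = 733.441 → ⌈·⌉ = 734
j=10: r + 9k = 816.841 → ⌈·⌉ = 817
j=11: r + 10k = 900.241 → ⌈·⌉ = 901
j=12: r + 11k = 983.641 → ⌈·⌉ = 984
j=13: r + 12k = 1067.041 → ⌈·⌉ = 1068
j=14: r + 13k = 1150.441 → ⌈·⌉ = 1151
j=15: r + 14k = 1233.841 → ⌈·⌉ = 1234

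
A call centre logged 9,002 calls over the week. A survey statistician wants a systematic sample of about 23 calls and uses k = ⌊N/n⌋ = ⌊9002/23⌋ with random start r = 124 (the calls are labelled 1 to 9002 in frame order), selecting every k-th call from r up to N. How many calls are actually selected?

k = ⌊9002/23⌋ = 391
Achieved size = ⌊(9002 − 124)/391⌋ + 1 = ⌊8878/391⌋ + 1 = 22 + 1 = 23
(last selection: 124 + 22×391 = 8726 ≤ 9002; next would be 9117 > 9002)

23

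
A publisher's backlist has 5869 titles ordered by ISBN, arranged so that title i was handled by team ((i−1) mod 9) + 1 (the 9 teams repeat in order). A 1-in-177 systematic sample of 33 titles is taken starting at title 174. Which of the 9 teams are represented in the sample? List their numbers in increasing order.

3, 6, 9

Consecutive selections differ by k = 177, so their team numbers differ by 177 mod 9 = 6.
gcd(177, 9) = 3, so the sample visits 9/3 = 3 distinct residues mod 9.
Start 174 is team 3; the teams hit are 3, 6, 9.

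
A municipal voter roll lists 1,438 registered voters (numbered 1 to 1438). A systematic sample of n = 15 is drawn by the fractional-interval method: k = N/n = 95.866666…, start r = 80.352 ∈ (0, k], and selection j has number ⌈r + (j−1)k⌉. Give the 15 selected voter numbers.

j=1: r + 0k = 80.352 → ⌈·⌉ = 81
j=2: r + 1k = 176.218666… → ⌈·⌉ = 177
j=3: r + 2k = 272.085333… → ⌈·⌉ = 273
j=4: r + 3k = 367.952 → ⌈·⌉ = 368
j=5: r + 4k = 463.818666… → ⌈·⌉ = 464
j=6: r + 5k = 559.685333… → ⌈·⌉ = 560
j=7: r + 6k = 655.552 → ⌈·⌉ = 656
j=8: r + 7k = 751.418666… → ⌈·⌉ = 752
j=9: r + 8k = 847.285333… → ⌈·⌉ = 848
j=10: r + 9k = 943.152 → ⌈·⌉ = 944
j=11: r + 10k = 1039.018666… → ⌈·⌉ = 1040
j=12: r + 11k = 1134.885333… → ⌈·⌉ = 1135
j=13: r + 12k = 1230.752 → ⌈·⌉ = 1231
j=14: r + 13k = 1326.618666… → ⌈·⌉ = 1327
j=15: r + 14k = 1422.485333… → ⌈·⌉ = 1423

81, 177, 273, 368, 464, 560, 656, 752, 848, 944, 1040, 1135, 1231, 1327, 1423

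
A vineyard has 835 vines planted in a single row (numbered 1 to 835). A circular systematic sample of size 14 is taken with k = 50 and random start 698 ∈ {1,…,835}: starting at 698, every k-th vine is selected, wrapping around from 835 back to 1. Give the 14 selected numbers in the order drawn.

698, 748, 798, 13, 63, 113, 163, 213, 263, 313, 363, 413, 463, 513

Selection 1: 698
Selection 2: 698 + 50 = 748
Selection 3: 748 + 50 = 798
Selection 4: 798 + 50 = 848 → 848 − 835 = 13
Selection 5: 13 + 50 = 63
Selection 6: 63 + 50 = 113
Selection 7: 113 + 50 = 163
Selection 8: 163 + 50 = 213
Selection 9: 213 + 50 = 263
Selection 10: 263 + 50 = 313
Selection 11: 313 + 50 = 363
Selection 12: 363 + 50 = 413
Selection 13: 413 + 50 = 463
Selection 14: 463 + 50 = 513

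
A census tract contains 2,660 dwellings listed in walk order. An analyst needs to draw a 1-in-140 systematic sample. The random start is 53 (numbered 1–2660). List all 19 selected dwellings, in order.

53, 193, 333, 473, 613, 753, 893, 1033, 1173, 1313, 1453, 1593, 1733, 1873, 2013, 2153, 2293, 2433, 2573

dwelling 1: 53
dwelling 2: 53 + 140 = 193
dwelling 3: 193 + 140 = 333
dwelling 4: 333 + 140 = 473
dwelling 5: 473 + 140 = 613
dwelling 6: 613 + 140 = 753
dwelling 7: 753 + 140 = 893
dwelling 8: 893 + 140 = 1033
dwelling 9: 1033 + 140 = 1173
dwelling 10: 1173 + 140 = 1313
dwelling 11: 1313 + 140 = 1453
dwelling 12: 1453 + 140 = 1593
dwelling 13: 1593 + 140 = 1733
dwelling 14: 1733 + 140 = 1873
dwelling 15: 1873 + 140 = 2013
dwelling 16: 2013 + 140 = 2153
dwelling 17: 2153 + 140 = 2293
dwelling 18: 2293 + 140 = 2433
dwelling 19: 2433 + 140 = 2573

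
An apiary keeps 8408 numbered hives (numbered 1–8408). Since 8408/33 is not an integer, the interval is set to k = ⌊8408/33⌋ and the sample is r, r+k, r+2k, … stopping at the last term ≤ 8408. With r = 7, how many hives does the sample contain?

k = ⌊8408/33⌋ = 254
Achieved size = ⌊(8408 − 7)/254⌋ + 1 = ⌊8401/254⌋ + 1 = 33 + 1 = 34
(last selection: 7 + 33×254 = 8389 ≤ 8408; next would be 8643 > 8408)

34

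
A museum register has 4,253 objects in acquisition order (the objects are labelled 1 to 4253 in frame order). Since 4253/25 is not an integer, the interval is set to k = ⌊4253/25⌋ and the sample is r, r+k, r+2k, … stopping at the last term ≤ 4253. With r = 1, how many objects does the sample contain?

k = ⌊4253/25⌋ = 170
Achieved size = ⌊(4253 − 1)/170⌋ + 1 = ⌊4252/170⌋ + 1 = 25 + 1 = 26
(last selection: 1 + 25×170 = 4251 ≤ 4253; next would be 4421 > 4253)

26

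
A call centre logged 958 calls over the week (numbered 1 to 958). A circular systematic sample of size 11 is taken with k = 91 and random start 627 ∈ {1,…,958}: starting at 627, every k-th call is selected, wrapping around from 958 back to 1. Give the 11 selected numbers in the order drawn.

627, 718, 809, 900, 33, 124, 215, 306, 397, 488, 579

Selection 1: 627
Selection 2: 627 + 91 = 718
Selection 3: 718 + 91 = 809
Selection 4: 809 + 91 = 900
Selection 5: 900 + 91 = 991 → 991 − 958 = 33
Selection 6: 33 + 91 = 124
Selection 7: 124 + 91 = 215
Selection 8: 215 + 91 = 306
Selection 9: 306 + 91 = 397
Selection 10: 397 + 91 = 488
Selection 11: 488 + 91 = 579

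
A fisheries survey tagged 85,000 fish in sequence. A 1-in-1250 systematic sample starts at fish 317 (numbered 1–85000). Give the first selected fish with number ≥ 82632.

k = 1250
Steps past start: ⌈(82632 − 317)/1250⌉ = ⌈82315/1250⌉ = 66
Selected fish: 317 + 66×1250 = 82817

82817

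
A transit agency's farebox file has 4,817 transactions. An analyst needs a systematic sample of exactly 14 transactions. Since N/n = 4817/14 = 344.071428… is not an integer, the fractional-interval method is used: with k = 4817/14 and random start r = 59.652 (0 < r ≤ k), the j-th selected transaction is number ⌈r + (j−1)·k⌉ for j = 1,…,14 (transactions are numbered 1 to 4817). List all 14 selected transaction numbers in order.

60, 404, 748, 1092, 1436, 1781, 2125, 2469, 2813, 3157, 3501, 3845, 4189, 4533

j=1: r + 0k = 59.652 → ⌈·⌉ = 60
j=2: r + 1k = 403.723428… → ⌈·⌉ = 404
j=3: r + 2k = 747.794857… → ⌈·⌉ = 748
j=4: r + 3k = 1091.866285… → ⌈·⌉ = 1092
j=5: r + 4k = 1435.937714… → ⌈·⌉ = 1436
j=6: r + 5k = 1780.009142… → ⌈·⌉ = 1781
j=7: r + 6k = 2124.080571… → ⌈·⌉ = 2125
j=8: r + 7k = 2468.152 → ⌈·⌉ = 2469
j=9: r + 8k = 2812.223428… → ⌈·⌉ = 2813
j=10: r + 9k = 3156.294857… → ⌈·⌉ = 3157
j=11: r + 10k = 3500.366285… → ⌈·⌉ = 3501
j=12: r + 11k = 3844.437714… → ⌈·⌉ = 3845
j=13: r + 12k = 4188.509142… → ⌈·⌉ = 4189
j=14: r + 13k = 4532.580571… → ⌈·⌉ = 4533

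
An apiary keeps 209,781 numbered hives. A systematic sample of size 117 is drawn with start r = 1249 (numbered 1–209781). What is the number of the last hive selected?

209237

k = 209781/117 = 1793
117th selection = r + (117−1)·k = 1249 + 116×1793 = 1249 + 207988 = 209237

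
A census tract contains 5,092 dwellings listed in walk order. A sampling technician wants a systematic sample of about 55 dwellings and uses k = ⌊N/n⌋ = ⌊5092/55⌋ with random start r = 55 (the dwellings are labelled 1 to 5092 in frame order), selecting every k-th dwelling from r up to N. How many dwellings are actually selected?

k = ⌊5092/55⌋ = 92
Achieved size = ⌊(5092 − 55)/92⌋ + 1 = ⌊5037/92⌋ + 1 = 54 + 1 = 55
(last selection: 55 + 54×92 = 5023 ≤ 5092; next would be 5115 > 5092)

55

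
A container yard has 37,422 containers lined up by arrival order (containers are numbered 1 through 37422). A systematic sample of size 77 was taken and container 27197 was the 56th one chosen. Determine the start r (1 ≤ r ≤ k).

467

k = 37422/77 = 486
r = 27197 − (56−1)×486 = 27197 − 26730 = 467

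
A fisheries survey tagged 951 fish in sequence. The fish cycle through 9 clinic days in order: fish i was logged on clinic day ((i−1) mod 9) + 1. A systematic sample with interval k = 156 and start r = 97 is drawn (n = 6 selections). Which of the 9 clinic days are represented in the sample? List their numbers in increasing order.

1, 4, 7

Consecutive selections differ by k = 156, so their clinic day numbers differ by 156 mod 9 = 3.
gcd(156, 9) = 3, so the sample visits 9/3 = 3 distinct residues mod 9.
Start 97 is clinic day 7; the clinic days hit are 1, 4, 7.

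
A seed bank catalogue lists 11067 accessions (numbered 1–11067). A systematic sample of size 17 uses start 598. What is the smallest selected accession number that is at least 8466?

9061

k = 11067/17 = 651
Steps past start: ⌈(8466 − 598)/651⌉ = ⌈7868/651⌉ = 13
Selected accession: 598 + 13×651 = 9061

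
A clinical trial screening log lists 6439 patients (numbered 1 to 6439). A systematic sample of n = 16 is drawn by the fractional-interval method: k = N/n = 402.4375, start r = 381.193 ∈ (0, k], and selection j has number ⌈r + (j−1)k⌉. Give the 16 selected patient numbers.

j=1: r + 0k = 381.193 → ⌈·⌉ = 382
j=2: r + 1k = 783.6305 → ⌈·⌉ = 784
j=3: r + 2k = 1186.068 → ⌈·⌉ = 1187
j=4: r + 3k = 1588.5055 → ⌈·⌉ = 1589
j=5: r + 4k = 1990.943 → ⌈·⌉ = 1991
j=6: r + 5k = 2393.3805 → ⌈·⌉ = 2394
j=7: r + 6k = 2795.818 → ⌈·⌉ = 2796
j=8: r + 7k = 3198.2555 → ⌈·⌉ = 3199
j=9: r + 8k = 3600.693 → ⌈·⌉ = 3601
j=10: r + 9k = 4003.1305 → ⌈·⌉ = 4004
j=11: r + 10k = 4405.568 → ⌈·⌉ = 4406
j=12: r + 11k = 4808.0055 → ⌈·⌉ = 4809
j=13: r + 12k = 5210.443 → ⌈·⌉ = 5211
j=14: r + 13k = 5612.8805 → ⌈·⌉ = 5613
j=15: r + 14k = 6015.318 → ⌈·⌉ = 6016
j=16: r + 15k = 6417.7555 → ⌈·⌉ = 6418

382, 784, 1187, 1589, 1991, 2394, 2796, 3199, 3601, 4004, 4406, 4809, 5211, 5613, 6016, 6418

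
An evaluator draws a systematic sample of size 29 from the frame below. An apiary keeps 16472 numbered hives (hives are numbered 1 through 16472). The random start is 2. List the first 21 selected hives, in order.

2, 570, 1138, 1706, 2274, 2842, 3410, 3978, 4546, 5114, 5682, 6250, 6818, 7386, 7954, 8522, 9090, 9658, 10226, 10794, 11362

k = N/n = 16472/29 = 568
hive 1: 2
hive 2: 2 + 568 = 570
hive 3: 570 + 568 = 1138
hive 4: 1138 + 568 = 1706
hive 5: 1706 + 568 = 2274
hive 6: 2274 + 568 = 2842
hive 7: 2842 + 568 = 3410
hive 8: 3410 + 568 = 3978
hive 9: 3978 + 568 = 4546
hive 10: 4546 + 568 = 5114
hive 11: 5114 + 568 = 5682
hive 12: 5682 + 568 = 6250
hive 13: 6250 + 568 = 6818
hive 14: 6818 + 568 = 7386
hive 15: 7386 + 568 = 7954
hive 16: 7954 + 568 = 8522
hive 17: 8522 + 568 = 9090
hive 18: 9090 + 568 = 9658
hive 19: 9658 + 568 = 10226
hive 20: 10226 + 568 = 10794
hive 21: 10794 + 568 = 11362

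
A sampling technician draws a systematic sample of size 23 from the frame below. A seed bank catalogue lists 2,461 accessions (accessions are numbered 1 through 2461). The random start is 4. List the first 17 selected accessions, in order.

k = N/n = 2461/23 = 107
accession 1: 4
accession 2: 4 + 107 = 111
accession 3: 111 + 107 = 218
accession 4: 218 + 107 = 325
accession 5: 325 + 107 = 432
accession 6: 432 + 107 = 539
accession 7: 539 + 107 = 646
accession 8: 646 + 107 = 753
accession 9: 753 + 107 = 860
accession 10: 860 + 107 = 967
accession 11: 967 + 107 = 1074
accession 12: 1074 + 107 = 1181
accession 13: 1181 + 107 = 1288
accession 14: 1288 + 107 = 1395
accession 15: 1395 + 107 = 1502
accession 16: 1502 + 107 = 1609
accession 17: 1609 + 107 = 1716

4, 111, 218, 325, 432, 539, 646, 753, 860, 967, 1074, 1181, 1288, 1395, 1502, 1609, 1716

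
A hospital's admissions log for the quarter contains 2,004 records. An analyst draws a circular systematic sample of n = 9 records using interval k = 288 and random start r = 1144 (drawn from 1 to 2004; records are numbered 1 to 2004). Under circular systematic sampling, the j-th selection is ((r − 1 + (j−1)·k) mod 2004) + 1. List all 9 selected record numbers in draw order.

1144, 1432, 1720, 4, 292, 580, 868, 1156, 1444

Selection 1: 1144
Selection 2: 1144 + 288 = 1432
Selection 3: 1432 + 288 = 1720
Selection 4: 1720 + 288 = 2008 → 2008 − 2004 = 4
Selection 5: 4 + 288 = 292
Selection 6: 292 + 288 = 580
Selection 7: 580 + 288 = 868
Selection 8: 868 + 288 = 1156
Selection 9: 1156 + 288 = 1444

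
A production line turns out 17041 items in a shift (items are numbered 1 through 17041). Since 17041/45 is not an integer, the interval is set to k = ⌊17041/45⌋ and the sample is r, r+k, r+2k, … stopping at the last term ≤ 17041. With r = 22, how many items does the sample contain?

46

k = ⌊17041/45⌋ = 378
Achieved size = ⌊(17041 − 22)/378⌋ + 1 = ⌊17019/378⌋ + 1 = 45 + 1 = 46
(last selection: 22 + 45×378 = 17032 ≤ 17041; next would be 17410 > 17041)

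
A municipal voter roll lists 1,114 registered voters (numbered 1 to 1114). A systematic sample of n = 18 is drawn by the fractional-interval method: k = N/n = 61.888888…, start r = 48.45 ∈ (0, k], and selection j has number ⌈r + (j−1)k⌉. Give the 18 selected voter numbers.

49, 111, 173, 235, 297, 358, 420, 482, 544, 606, 668, 730, 792, 854, 915, 977, 1039, 1101

j=1: r + 0k = 48.45 → ⌈·⌉ = 49
j=2: r + 1k = 110.338888… → ⌈·⌉ = 111
j=3: r + 2k = 172.227777… → ⌈·⌉ = 173
j=4: r + 3k = 234.116666… → ⌈·⌉ = 235
j=5: r + 4k = 296.005555… → ⌈·⌉ = 297
j=6: r + 5k = 357.894444… → ⌈·⌉ = 358
j=7: r + 6k = 419.783333… → ⌈·⌉ = 420
j=8: r + 7k = 481.672222… → ⌈·⌉ = 482
j=9: r + 8k = 543.561111… → ⌈·⌉ = 544
j=10: r + 9k = 605.45 → ⌈·⌉ = 606
j=11: r + 10k = 667.338888… → ⌈·⌉ = 668
j=12: r + 11k = 729.227777… → ⌈·⌉ = 730
j=13: r + 12k = 791.116666… → ⌈·⌉ = 792
j=14: r + 13k = 853.005555… → ⌈·⌉ = 854
j=15: r + 14k = 914.894444… → ⌈·⌉ = 915
j=16: r + 15k = 976.783333… → ⌈·⌉ = 977
j=17: r + 16k = 1038.672222… → ⌈·⌉ = 1039
j=18: r + 17k = 1100.561111… → ⌈·⌉ = 1101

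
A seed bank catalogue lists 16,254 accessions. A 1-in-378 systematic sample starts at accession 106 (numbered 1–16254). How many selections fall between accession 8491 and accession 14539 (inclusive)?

16

k = 378
First selection ≥ 8491: 106 + ⌈(8491−106)/378⌉·378 = 106 + 23×378 = 8800
Last selection ≤ 14539: 106 + ⌊(14539−106)/378⌋·378 = 106 + 38×378 = 14470
Count = 38 − 23 + 1 = 16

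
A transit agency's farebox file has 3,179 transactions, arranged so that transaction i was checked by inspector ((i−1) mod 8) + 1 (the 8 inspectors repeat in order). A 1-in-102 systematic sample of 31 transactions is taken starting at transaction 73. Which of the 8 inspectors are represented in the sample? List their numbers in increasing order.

1, 3, 5, 7

Consecutive selections differ by k = 102, so their inspector numbers differ by 102 mod 8 = 6.
gcd(102, 8) = 2, so the sample visits 8/2 = 4 distinct residues mod 8.
Start 73 is inspector 1; the inspectors hit are 1, 3, 5, 7.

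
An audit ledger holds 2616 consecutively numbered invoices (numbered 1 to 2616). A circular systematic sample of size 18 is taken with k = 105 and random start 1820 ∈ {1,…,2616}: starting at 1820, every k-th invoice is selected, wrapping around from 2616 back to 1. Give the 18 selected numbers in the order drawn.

Selection 1: 1820
Selection 2: 1820 + 105 = 1925
Selection 3: 1925 + 105 = 2030
Selection 4: 2030 + 105 = 2135
Selection 5: 2135 + 105 = 2240
Selection 6: 2240 + 105 = 2345
Selection 7: 2345 + 105 = 2450
Selection 8: 2450 + 105 = 2555
Selection 9: 2555 + 105 = 2660 → 2660 − 2616 = 44
Selection 10: 44 + 105 = 149
Selection 11: 149 + 105 = 254
Selection 12: 254 + 105 = 359
Selection 13: 359 + 105 = 464
Selection 14: 464 + 105 = 569
Selection 15: 569 + 105 = 674
Selection 16: 674 + 105 = 779
Selection 17: 779 + 105 = 884
Selection 18: 884 + 105 = 989

1820, 1925, 2030, 2135, 2240, 2345, 2450, 2555, 44, 149, 254, 359, 464, 569, 674, 779, 884, 989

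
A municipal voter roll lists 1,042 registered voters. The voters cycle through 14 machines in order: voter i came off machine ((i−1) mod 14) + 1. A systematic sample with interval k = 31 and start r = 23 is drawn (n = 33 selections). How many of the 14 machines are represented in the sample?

14

Consecutive selections differ by k = 31, so their machine numbers differ by 31 mod 14 = 3.
gcd(31, 14) = 1, so the sample visits 14/1 = 14 distinct residues mod 14.
Start 23 is machine 9; the machines hit are 1, 2, 3, 4, 5, 6, 7, 8, 9, 10, 11, 12, 13, 14.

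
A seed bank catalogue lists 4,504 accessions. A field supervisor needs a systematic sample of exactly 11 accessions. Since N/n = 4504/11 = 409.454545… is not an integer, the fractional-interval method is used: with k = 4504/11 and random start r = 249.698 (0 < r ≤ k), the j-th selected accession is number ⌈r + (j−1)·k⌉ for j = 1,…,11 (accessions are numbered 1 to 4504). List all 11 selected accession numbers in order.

j=1: r + 0k = 249.698 → ⌈·⌉ = 250
j=2: r + 1k = 659.152545… → ⌈·⌉ = 660
j=3: r + 2k = 1068.607090… → ⌈·⌉ = 1069
j=4: r + 3k = 1478.061636… → ⌈·⌉ = 1479
j=5: r + 4k = 1887.516181… → ⌈·⌉ = 1888
j=6: r + 5k = 2296.970727… → ⌈·⌉ = 2297
j=7: r + 6k = 2706.425272… → ⌈·⌉ = 2707
j=8: r + 7k = 3115.879818… → ⌈·⌉ = 3116
j=9: r + 8k = 3525.334363… → ⌈·⌉ = 3526
j=10: r + 9k = 3934.788909… → ⌈·⌉ = 3935
j=11: r + 10k = 4344.243454… → ⌈·⌉ = 4345

250, 660, 1069, 1479, 1888, 2297, 2707, 3116, 3526, 3935, 4345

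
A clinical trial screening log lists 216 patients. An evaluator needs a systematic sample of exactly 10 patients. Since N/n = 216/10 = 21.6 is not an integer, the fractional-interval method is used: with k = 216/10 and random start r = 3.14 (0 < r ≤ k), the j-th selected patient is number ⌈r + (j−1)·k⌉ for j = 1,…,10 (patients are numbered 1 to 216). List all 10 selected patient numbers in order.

4, 25, 47, 68, 90, 112, 133, 155, 176, 198

j=1: r + 0k = 3.14 → ⌈·⌉ = 4
j=2: r + 1k = 24.74 → ⌈·⌉ = 25
j=3: r + 2k = 46.34 → ⌈·⌉ = 47
j=4: r + 3k = 67.94 → ⌈·⌉ = 68
j=5: r + 4k = 89.54 → ⌈·⌉ = 90
j=6: r + 5k = 111.14 → ⌈·⌉ = 112
j=7: r + 6k = 132.74 → ⌈·⌉ = 133
j=8: r + 7k = 154.34 → ⌈·⌉ = 155
j=9: r + 8k = 175.94 → ⌈·⌉ = 176
j=10: r + 9k = 197.54 → ⌈·⌉ = 198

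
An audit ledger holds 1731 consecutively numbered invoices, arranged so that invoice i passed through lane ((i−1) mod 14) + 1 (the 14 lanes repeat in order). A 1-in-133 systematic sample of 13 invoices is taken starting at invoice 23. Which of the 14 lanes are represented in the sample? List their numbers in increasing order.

2, 9

Consecutive selections differ by k = 133, so their lane numbers differ by 133 mod 14 = 7.
gcd(133, 14) = 7, so the sample visits 14/7 = 2 distinct residues mod 14.
Start 23 is lane 9; the lanes hit are 2, 9.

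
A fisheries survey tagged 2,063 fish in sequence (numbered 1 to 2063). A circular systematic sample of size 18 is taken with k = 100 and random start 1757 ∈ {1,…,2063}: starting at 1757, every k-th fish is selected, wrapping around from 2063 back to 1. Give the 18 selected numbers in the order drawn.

Selection 1: 1757
Selection 2: 1757 + 100 = 1857
Selection 3: 1857 + 100 = 1957
Selection 4: 1957 + 100 = 2057
Selection 5: 2057 + 100 = 2157 → 2157 − 2063 = 94
Selection 6: 94 + 100 = 194
Selection 7: 194 + 100 = 294
Selection 8: 294 + 100 = 394
Selection 9: 394 + 100 = 494
Selection 10: 494 + 100 = 594
Selection 11: 594 + 100 = 694
Selection 12: 694 + 100 = 794
Selection 13: 794 + 100 = 894
Selection 14: 894 + 100 = 994
Selection 15: 994 + 100 = 1094
Selection 16: 1094 + 100 = 1194
Selection 17: 1194 + 100 = 1294
Selection 18: 1294 + 100 = 1394

1757, 1857, 1957, 2057, 94, 194, 294, 394, 494, 594, 694, 794, 894, 994, 1094, 1194, 1294, 1394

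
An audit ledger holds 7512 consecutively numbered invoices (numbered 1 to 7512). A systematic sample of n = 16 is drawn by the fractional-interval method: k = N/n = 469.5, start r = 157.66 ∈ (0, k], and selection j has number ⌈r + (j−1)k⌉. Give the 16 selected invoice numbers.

158, 628, 1097, 1567, 2036, 2506, 2975, 3445, 3914, 4384, 4853, 5323, 5792, 6262, 6731, 7201

j=1: r + 0k = 157.66 → ⌈·⌉ = 158
j=2: r + 1k = 627.16 → ⌈·⌉ = 628
j=3: r + 2k = 1096.66 → ⌈·⌉ = 1097
j=4: r + 3k = 1566.16 → ⌈·⌉ = 1567
j=5: r + 4k = 2035.66 → ⌈·⌉ = 2036
j=6: r + 5k = 2505.16 → ⌈·⌉ = 2506
j=7: r + 6k = 2974.66 → ⌈·⌉ = 2975
j=8: r + 7k = 3444.16 → ⌈·⌉ = 3445
j=9: r + 8k = 3913.66 → ⌈·⌉ = 3914
j=10: r + 9k = 4383.16 → ⌈·⌉ = 4384
j=11: r + 10k = 4852.66 → ⌈·⌉ = 4853
j=12: r + 11k = 5322.16 → ⌈·⌉ = 5323
j=13: r + 12k = 5791.66 → ⌈·⌉ = 5792
j=14: r + 13k = 6261.16 → ⌈·⌉ = 6262
j=15: r + 14k = 6730.66 → ⌈·⌉ = 6731
j=16: r + 15k = 7200.16 → ⌈·⌉ = 7201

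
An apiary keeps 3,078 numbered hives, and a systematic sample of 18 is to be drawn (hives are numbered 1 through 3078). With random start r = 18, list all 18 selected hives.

18, 189, 360, 531, 702, 873, 1044, 1215, 1386, 1557, 1728, 1899, 2070, 2241, 2412, 2583, 2754, 2925

k = N/n = 3078/18 = 171
hive 1: 18
hive 2: 18 + 171 = 189
hive 3: 189 + 171 = 360
hive 4: 360 + 171 = 531
hive 5: 531 + 171 = 702
hive 6: 702 + 171 = 873
hive 7: 873 + 171 = 1044
hive 8: 1044 + 171 = 1215
hive 9: 1215 + 171 = 1386
hive 10: 1386 + 171 = 1557
hive 11: 1557 + 171 = 1728
hive 12: 1728 + 171 = 1899
hive 13: 1899 + 171 = 2070
hive 14: 2070 + 171 = 2241
hive 15: 2241 + 171 = 2412
hive 16: 2412 + 171 = 2583
hive 17: 2583 + 171 = 2754
hive 18: 2754 + 171 = 2925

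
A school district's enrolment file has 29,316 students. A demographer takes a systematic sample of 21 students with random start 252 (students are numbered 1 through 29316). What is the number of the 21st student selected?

k = 29316/21 = 1396
21st selection = r + (21−1)·k = 252 + 20×1396 = 252 + 27920 = 28172

28172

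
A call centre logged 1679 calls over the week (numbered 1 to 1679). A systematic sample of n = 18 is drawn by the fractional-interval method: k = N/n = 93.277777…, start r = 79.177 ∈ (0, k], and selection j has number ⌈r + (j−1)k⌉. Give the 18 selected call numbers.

80, 173, 266, 360, 453, 546, 639, 733, 826, 919, 1012, 1106, 1199, 1292, 1386, 1479, 1572, 1665

j=1: r + 0k = 79.177 → ⌈·⌉ = 80
j=2: r + 1k = 172.454777… → ⌈·⌉ = 173
j=3: r + 2k = 265.732555… → ⌈·⌉ = 266
j=4: r + 3k = 359.010333… → ⌈·⌉ = 360
j=5: r + 4k = 452.288111… → ⌈·⌉ = 453
j=6: r + 5k = 545.565888… → ⌈·⌉ = 546
j=7: r + 6k = 638.843666… → ⌈·⌉ = 639
j=8: r + 7k = 732.121444… → ⌈·⌉ = 733
j=9: r + 8k = 825.399222… → ⌈·⌉ = 826
j=10: r + 9k = 918.677 → ⌈·⌉ = 919
j=11: r + 10k = 1011.954777… → ⌈·⌉ = 1012
j=12: r + 11k = 1105.232555… → ⌈·⌉ = 1106
j=13: r + 12k = 1198.510333… → ⌈·⌉ = 1199
j=14: r + 13k = 1291.788111… → ⌈·⌉ = 1292
j=15: r + 14k = 1385.065888… → ⌈·⌉ = 1386
j=16: r + 15k = 1478.343666… → ⌈·⌉ = 1479
j=17: r + 16k = 1571.621444… → ⌈·⌉ = 1572
j=18: r + 17k = 1664.899222… → ⌈·⌉ = 1665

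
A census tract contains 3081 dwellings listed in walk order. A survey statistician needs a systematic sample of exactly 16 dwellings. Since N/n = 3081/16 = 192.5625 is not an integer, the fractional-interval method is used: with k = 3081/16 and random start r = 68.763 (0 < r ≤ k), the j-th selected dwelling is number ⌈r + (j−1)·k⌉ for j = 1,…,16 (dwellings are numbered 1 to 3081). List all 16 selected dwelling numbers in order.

69, 262, 454, 647, 840, 1032, 1225, 1417, 1610, 1802, 1995, 2187, 2380, 2573, 2765, 2958

j=1: r + 0k = 68.763 → ⌈·⌉ = 69
j=2: r + 1k = 261.3255 → ⌈·⌉ = 262
j=3: r + 2k = 453.888 → ⌈·⌉ = 454
j=4: r + 3k = 646.4505 → ⌈·⌉ = 647
j=5: r + 4k = 839.013 → ⌈·⌉ = 840
j=6: r + 5k = 1031.5755 → ⌈·⌉ = 1032
j=7: r + 6k = 1224.138 → ⌈·⌉ = 1225
j=8: r + 7k = 1416.7005 → ⌈·⌉ = 1417
j=9: r + 8k = 1609.263 → ⌈·⌉ = 1610
j=10: r + 9k = 1801.8255 → ⌈·⌉ = 1802
j=11: r + 10k = 1994.388 → ⌈·⌉ = 1995
j=12: r + 11k = 2186.9505 → ⌈·⌉ = 2187
j=13: r + 12k = 2379.513 → ⌈·⌉ = 2380
j=14: r + 13k = 2572.0755 → ⌈·⌉ = 2573
j=15: r + 14k = 2764.638 → ⌈·⌉ = 2765
j=16: r + 15k = 2957.2005 → ⌈·⌉ = 2958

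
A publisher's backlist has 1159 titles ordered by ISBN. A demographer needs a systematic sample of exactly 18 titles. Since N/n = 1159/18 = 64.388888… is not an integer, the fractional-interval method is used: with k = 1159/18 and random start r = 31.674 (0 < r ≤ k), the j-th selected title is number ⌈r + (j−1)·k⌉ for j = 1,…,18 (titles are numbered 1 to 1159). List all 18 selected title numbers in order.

32, 97, 161, 225, 290, 354, 419, 483, 547, 612, 676, 740, 805, 869, 934, 998, 1062, 1127

j=1: r + 0k = 31.674 → ⌈·⌉ = 32
j=2: r + 1k = 96.062888… → ⌈·⌉ = 97
j=3: r + 2k = 160.451777… → ⌈·⌉ = 161
j=4: r + 3k = 224.840666… → ⌈·⌉ = 225
j=5: r + 4k = 289.229555… → ⌈·⌉ = 290
j=6: r + 5k = 353.618444… → ⌈·⌉ = 354
j=7: r + 6k = 418.007333… → ⌈·⌉ = 419
j=8: r + 7k = 482.396222… → ⌈·⌉ = 483
j=9: r + 8k = 546.785111… → ⌈·⌉ = 547
j=10: r + 9k = 611.174 → ⌈·⌉ = 612
j=11: r + 10k = 675.562888… → ⌈·⌉ = 676
j=12: r + 11k = 739.951777… → ⌈·⌉ = 740
j=13: r + 12k = 804.340666… → ⌈·⌉ = 805
j=14: r + 13k = 868.729555… → ⌈·⌉ = 869
j=15: r + 14k = 933.118444… → ⌈·⌉ = 934
j=16: r + 15k = 997.507333… → ⌈·⌉ = 998
j=17: r + 16k = 1061.896222… → ⌈·⌉ = 1062
j=18: r + 17k = 1126.285111… → ⌈·⌉ = 1127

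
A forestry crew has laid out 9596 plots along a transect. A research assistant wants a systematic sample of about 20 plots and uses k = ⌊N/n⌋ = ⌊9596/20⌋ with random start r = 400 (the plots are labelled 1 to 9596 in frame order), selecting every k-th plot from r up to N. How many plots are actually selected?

k = ⌊9596/20⌋ = 479
Achieved size = ⌊(9596 − 400)/479⌋ + 1 = ⌊9196/479⌋ + 1 = 19 + 1 = 20
(last selection: 400 + 19×479 = 9501 ≤ 9596; next would be 9980 > 9596)

20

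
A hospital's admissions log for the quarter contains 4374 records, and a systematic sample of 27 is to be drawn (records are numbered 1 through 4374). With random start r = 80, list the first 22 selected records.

k = N/n = 4374/27 = 162
record 1: 80
record 2: 80 + 162 = 242
record 3: 242 + 162 = 404
record 4: 404 + 162 = 566
record 5: 566 + 162 = 728
record 6: 728 + 162 = 890
record 7: 890 + 162 = 1052
record 8: 1052 + 162 = 1214
record 9: 1214 + 162 = 1376
record 10: 1376 + 162 = 1538
record 11: 1538 + 162 = 1700
record 12: 1700 + 162 = 1862
record 13: 1862 + 162 = 2024
record 14: 2024 + 162 = 2186
record 15: 2186 + 162 = 2348
record 16: 2348 + 162 = 2510
record 17: 2510 + 162 = 2672
record 18: 2672 + 162 = 2834
record 19: 2834 + 162 = 2996
record 20: 2996 + 162 = 3158
record 21: 3158 + 162 = 3320
record 22: 3320 + 162 = 3482

80, 242, 404, 566, 728, 890, 1052, 1214, 1376, 1538, 1700, 1862, 2024, 2186, 2348, 2510, 2672, 2834, 2996, 3158, 3320, 3482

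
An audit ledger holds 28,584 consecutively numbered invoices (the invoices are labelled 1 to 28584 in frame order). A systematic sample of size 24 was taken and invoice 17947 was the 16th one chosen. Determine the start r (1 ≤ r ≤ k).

k = 28584/24 = 1191
r = 17947 − (16−1)×1191 = 17947 − 17865 = 82

82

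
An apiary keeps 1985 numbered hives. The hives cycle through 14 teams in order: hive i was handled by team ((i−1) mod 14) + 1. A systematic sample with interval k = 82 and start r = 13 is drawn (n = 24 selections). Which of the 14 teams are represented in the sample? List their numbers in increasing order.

1, 3, 5, 7, 9, 11, 13

Consecutive selections differ by k = 82, so their team numbers differ by 82 mod 14 = 12.
gcd(82, 14) = 2, so the sample visits 14/2 = 7 distinct residues mod 14.
Start 13 is team 13; the teams hit are 1, 3, 5, 7, 9, 11, 13.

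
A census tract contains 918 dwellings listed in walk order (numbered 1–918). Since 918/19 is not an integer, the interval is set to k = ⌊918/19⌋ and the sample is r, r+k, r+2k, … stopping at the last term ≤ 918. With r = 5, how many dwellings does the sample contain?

20

k = ⌊918/19⌋ = 48
Achieved size = ⌊(918 − 5)/48⌋ + 1 = ⌊913/48⌋ + 1 = 19 + 1 = 20
(last selection: 5 + 19×48 = 917 ≤ 918; next would be 965 > 918)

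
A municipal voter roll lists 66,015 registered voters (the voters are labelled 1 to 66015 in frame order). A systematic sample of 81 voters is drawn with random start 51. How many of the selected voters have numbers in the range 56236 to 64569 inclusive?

11

k = 66015/81 = 815
First selection ≥ 56236: 51 + ⌈(56236−51)/815⌉·815 = 51 + 69×815 = 56286
Last selection ≤ 64569: 51 + ⌊(64569−51)/815⌋·815 = 51 + 79×815 = 64436
Count = 79 − 69 + 1 = 11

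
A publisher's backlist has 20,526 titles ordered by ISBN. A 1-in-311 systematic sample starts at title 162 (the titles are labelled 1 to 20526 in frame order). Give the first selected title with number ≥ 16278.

16334

k = 311
Steps past start: ⌈(16278 − 162)/311⌉ = ⌈16116/311⌉ = 52
Selected title: 162 + 52×311 = 16334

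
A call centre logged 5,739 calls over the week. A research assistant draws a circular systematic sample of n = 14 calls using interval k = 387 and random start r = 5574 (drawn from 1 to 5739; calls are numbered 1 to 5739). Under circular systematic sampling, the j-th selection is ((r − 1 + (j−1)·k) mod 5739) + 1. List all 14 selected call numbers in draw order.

Selection 1: 5574
Selection 2: 5574 + 387 = 5961 → 5961 − 5739 = 222
Selection 3: 222 + 387 = 609
Selection 4: 609 + 387 = 996
Selection 5: 996 + 387 = 1383
Selection 6: 1383 + 387 = 1770
Selection 7: 1770 + 387 = 2157
Selection 8: 2157 + 387 = 2544
Selection 9: 2544 + 387 = 2931
Selection 10: 2931 + 387 = 3318
Selection 11: 3318 + 387 = 3705
Selection 12: 3705 + 387 = 4092
Selection 13: 4092 + 387 = 4479
Selection 14: 4479 + 387 = 4866

5574, 222, 609, 996, 1383, 1770, 2157, 2544, 2931, 3318, 3705, 4092, 4479, 4866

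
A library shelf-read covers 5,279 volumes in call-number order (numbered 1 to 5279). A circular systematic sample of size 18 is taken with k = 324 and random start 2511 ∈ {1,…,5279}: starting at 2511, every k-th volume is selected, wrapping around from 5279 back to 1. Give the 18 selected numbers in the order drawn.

2511, 2835, 3159, 3483, 3807, 4131, 4455, 4779, 5103, 148, 472, 796, 1120, 1444, 1768, 2092, 2416, 2740

Selection 1: 2511
Selection 2: 2511 + 324 = 2835
Selection 3: 2835 + 324 = 3159
Selection 4: 3159 + 324 = 3483
Selection 5: 3483 + 324 = 3807
Selection 6: 3807 + 324 = 4131
Selection 7: 4131 + 324 = 4455
Selection 8: 4455 + 324 = 4779
Selection 9: 4779 + 324 = 5103
Selection 10: 5103 + 324 = 5427 → 5427 − 5279 = 148
Selection 11: 148 + 324 = 472
Selection 12: 472 + 324 = 796
Selection 13: 796 + 324 = 1120
Selection 14: 1120 + 324 = 1444
Selection 15: 1444 + 324 = 1768
Selection 16: 1768 + 324 = 2092
Selection 17: 2092 + 324 = 2416
Selection 18: 2416 + 324 = 2740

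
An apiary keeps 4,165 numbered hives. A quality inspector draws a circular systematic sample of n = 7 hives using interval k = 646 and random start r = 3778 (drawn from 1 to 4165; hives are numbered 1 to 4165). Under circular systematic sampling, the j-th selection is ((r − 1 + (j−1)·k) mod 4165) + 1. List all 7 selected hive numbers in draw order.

3778, 259, 905, 1551, 2197, 2843, 3489

Selection 1: 3778
Selection 2: 3778 + 646 = 4424 → 4424 − 4165 = 259
Selection 3: 259 + 646 = 905
Selection 4: 905 + 646 = 1551
Selection 5: 1551 + 646 = 2197
Selection 6: 2197 + 646 = 2843
Selection 7: 2843 + 646 = 3489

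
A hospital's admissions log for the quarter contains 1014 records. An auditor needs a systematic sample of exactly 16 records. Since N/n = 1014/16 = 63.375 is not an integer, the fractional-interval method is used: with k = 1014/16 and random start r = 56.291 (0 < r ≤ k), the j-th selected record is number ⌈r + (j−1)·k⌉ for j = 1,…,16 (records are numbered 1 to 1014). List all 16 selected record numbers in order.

57, 120, 184, 247, 310, 374, 437, 500, 564, 627, 691, 754, 817, 881, 944, 1007

j=1: r + 0k = 56.291 → ⌈·⌉ = 57
j=2: r + 1k = 119.666 → ⌈·⌉ = 120
j=3: r + 2k = 183.041 → ⌈·⌉ = 184
j=4: r + 3k = 246.416 → ⌈·⌉ = 247
j=5: r + 4k = 309.791 → ⌈·⌉ = 310
j=6: r + 5k = 373.166 → ⌈·⌉ = 374
j=7: r + 6k = 436.541 → ⌈·⌉ = 437
j=8: r + 7k = 499.916 → ⌈·⌉ = 500
j=9: r + 8k = 563.291 → ⌈·⌉ = 564
j=10: r + 9k = 626.666 → ⌈·⌉ = 627
j=11: r + 10k = 690.041 → ⌈·⌉ = 691
j=12: r + 11k = 753.416 → ⌈·⌉ = 754
j=13: r + 12k = 816.791 → ⌈·⌉ = 817
j=14: r + 13k = 880.166 → ⌈·⌉ = 881
j=15: r + 14k = 943.541 → ⌈·⌉ = 944
j=16: r + 15k = 1006.916 → ⌈·⌉ = 1007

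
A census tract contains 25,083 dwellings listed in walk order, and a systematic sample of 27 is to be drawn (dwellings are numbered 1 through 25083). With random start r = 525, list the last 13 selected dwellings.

13531, 14460, 15389, 16318, 17247, 18176, 19105, 20034, 20963, 21892, 22821, 23750, 24679

k = N/n = 25083/27 = 929
15th selection = 525 + 14×929 = 13531
16th: 13531 + 929 = 14460
17th: 14460 + 929 = 15389
18th: 15389 + 929 = 16318
19th: 16318 + 929 = 17247
20th: 17247 + 929 = 18176
21st: 18176 + 929 = 19105
22nd: 19105 + 929 = 20034
23rd: 20034 + 929 = 20963
24th: 20963 + 929 = 21892
25th: 21892 + 929 = 22821
26th: 22821 + 929 = 23750
27th: 23750 + 929 = 24679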